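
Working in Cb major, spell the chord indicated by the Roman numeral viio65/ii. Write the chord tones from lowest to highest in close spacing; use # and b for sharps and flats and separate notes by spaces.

viio65/ii is a secondary leading-tone chord. The target ii is Db in Cb major; the applied chord is rooted a semitone below, on C.
Building a fully diminished seventh chord on C gives C-Eb-Gb-Bbb.
The figured bass 65 indicates first inversion, placing the third (Eb) in the bass: Eb-Gb-Bbb-C.

Eb Gb Bbb C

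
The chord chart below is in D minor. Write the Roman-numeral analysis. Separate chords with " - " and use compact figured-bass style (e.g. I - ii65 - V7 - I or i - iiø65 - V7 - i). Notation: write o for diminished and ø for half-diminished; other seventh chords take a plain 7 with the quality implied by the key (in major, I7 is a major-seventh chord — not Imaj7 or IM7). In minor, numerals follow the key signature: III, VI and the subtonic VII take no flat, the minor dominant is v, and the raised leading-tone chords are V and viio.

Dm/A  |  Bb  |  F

i64 - VI - III

Dm/A: minor triad on D = scale degree 1 → i64.
Bb has root Bb, degree 6 in D minor, so VI.
F: root F is the mediant; major triad there is III.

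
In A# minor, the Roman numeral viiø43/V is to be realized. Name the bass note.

The applied chord viiø43/V is rooted on D##: D##-F##-A#-C##.
The figure 43 means second inversion — the fifth is in the bass.

A#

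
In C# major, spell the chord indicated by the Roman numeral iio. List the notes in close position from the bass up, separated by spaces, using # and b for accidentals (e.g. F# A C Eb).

iio is the diminished supertonic triad, borrowed from the parallel minor. In C# major that root is D#.
So the chord is D#-F#-A, a diminished triad.

D# F# A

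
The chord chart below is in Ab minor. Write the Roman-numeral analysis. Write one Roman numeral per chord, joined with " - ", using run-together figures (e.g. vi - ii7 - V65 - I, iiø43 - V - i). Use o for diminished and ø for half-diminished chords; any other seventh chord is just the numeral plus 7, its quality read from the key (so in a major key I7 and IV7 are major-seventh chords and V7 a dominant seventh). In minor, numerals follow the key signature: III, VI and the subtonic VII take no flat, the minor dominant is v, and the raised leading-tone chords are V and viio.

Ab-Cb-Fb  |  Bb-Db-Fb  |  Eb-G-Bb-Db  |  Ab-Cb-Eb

VI6 - iio - V7 - i

Ab-Cb-Fb has root Fb, degree 6 in Ab minor, so VI6.
Bb-Db-Fb has root Bb, degree 2 in Ab minor, so iio.
Eb-G-Bb-Db: dominant seventh chord on Eb = scale degree 5 → V7.
Ab-Cb-Eb has root Ab, degree 1 in Ab minor, so i.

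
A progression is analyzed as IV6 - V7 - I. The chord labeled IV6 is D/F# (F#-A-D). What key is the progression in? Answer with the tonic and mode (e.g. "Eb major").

The chord D/F# is a major triad rooted on D; its label is IV6.
Counting down 3 scale steps from D places the tonic on A; a major triad on degree 4 is diatonic only in major.

A major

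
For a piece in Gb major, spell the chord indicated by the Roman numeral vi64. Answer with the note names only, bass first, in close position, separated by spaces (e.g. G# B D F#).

Bb Eb Gb

In Gb major, the sixth degree is Eb, and the diatonic chord built there is a minor triad.
Stacking thirds from Eb gives Eb-Gb-Bb.
With the 64 figure the chord is in second inversion; from the bass Bb upward in close position it reads Bb-Eb-Gb.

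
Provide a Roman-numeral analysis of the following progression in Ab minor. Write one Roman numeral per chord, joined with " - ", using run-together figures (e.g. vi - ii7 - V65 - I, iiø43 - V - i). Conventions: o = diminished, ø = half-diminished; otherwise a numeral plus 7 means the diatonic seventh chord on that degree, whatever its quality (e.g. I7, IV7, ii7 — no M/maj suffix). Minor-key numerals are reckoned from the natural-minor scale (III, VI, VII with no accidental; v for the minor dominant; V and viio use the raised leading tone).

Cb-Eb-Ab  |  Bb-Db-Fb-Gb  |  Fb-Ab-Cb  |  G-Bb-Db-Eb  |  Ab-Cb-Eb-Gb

Cb-Eb-Ab: root Ab is the tonic; minor triad there is i6.
Bb-Db-Fb-Gb has root Gb, degree 7 in Ab minor, so VII65.
Fb-Ab-Cb: major triad on Fb = scale degree 6 → VI.
G-Bb-Db-Eb: dominant seventh chord on Eb = scale degree 5 → V65.
Ab-Cb-Eb-Gb: root Ab is the tonic; minor seventh chord there is i7.

i6 - VII65 - VI - V65 - i7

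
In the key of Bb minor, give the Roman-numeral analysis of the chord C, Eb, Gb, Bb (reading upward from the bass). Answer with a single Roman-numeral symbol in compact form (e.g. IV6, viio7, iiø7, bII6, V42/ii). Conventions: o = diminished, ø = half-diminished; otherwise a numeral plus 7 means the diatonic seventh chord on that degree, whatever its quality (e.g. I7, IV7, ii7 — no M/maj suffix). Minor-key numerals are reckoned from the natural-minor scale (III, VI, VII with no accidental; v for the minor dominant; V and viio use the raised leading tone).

iiø7

Stacked in thirds the chord is C-Eb-Gb-Bb: a half-diminished seventh chord on C.
C is scale degree 2 in Bb minor, and a half-diminished seventh chord on that degree is written iiø7.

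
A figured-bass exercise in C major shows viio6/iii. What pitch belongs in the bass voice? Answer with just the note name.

The applied chord viio6/iii is rooted on D#: D#-F#-A.
The figure 6 means first inversion — the third is in the bass.

F#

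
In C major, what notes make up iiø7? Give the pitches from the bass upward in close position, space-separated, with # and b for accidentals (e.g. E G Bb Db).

D F Ab C

iiø7 is the half-diminished supertonic seventh, borrowed from the parallel minor. In C major that root is D.
So the chord is D-F-Ab-C.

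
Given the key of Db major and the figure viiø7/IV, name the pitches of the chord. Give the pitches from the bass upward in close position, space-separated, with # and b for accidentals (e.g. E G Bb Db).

F Ab Cb Eb

viiø7/IV is a secondary leading-tone chord. The target IV is Gb in Db major; the applied chord is rooted a semitone below, on F.
Building a half-diminished seventh chord on F gives F-Ab-Cb-Eb.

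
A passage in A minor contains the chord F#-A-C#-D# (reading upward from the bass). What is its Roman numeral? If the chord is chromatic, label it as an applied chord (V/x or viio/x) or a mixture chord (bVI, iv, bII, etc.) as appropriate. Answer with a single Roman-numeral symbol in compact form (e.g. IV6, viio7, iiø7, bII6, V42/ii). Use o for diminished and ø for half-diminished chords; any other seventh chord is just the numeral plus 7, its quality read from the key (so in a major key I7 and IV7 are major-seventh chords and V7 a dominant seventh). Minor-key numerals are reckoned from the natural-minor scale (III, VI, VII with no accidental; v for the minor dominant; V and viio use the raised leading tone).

Stacked in thirds the chord is D#-F#-A-C#: a half-diminished seventh chord on D#.
D# sits a half step below E (V in A minor); a diminished chord there is the applied leading-tone chord of V.
With F# in the bass the chord is in first inversion, so the figured bass is 65.

viiø65/V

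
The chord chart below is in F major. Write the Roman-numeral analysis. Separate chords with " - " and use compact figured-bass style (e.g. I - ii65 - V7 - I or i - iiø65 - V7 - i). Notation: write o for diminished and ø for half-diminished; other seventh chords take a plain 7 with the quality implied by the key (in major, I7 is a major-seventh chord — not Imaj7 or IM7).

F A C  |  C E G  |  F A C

F-A-C: major triad on F = scale degree 1 → I.
C-E-G: root C is the dominant; major triad there is V.
F-A-C: root F is the tonic; major triad there is I.

I - V - I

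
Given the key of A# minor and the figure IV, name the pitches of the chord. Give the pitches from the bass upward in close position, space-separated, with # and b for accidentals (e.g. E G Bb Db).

IV is the major subdominant, borrowed from the parallel major. In A# minor that root is D#.
So the chord is D#-F##-A#.

D# F## A#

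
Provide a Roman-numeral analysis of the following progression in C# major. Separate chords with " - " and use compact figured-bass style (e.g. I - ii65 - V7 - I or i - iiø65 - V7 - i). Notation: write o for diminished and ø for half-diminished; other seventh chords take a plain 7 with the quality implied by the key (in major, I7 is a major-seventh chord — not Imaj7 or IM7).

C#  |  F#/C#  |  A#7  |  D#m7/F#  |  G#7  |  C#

C#: root C# is the tonic; major triad there is I.
F#/C# has root F#, degree 4 in C# major, so IV64.
A#7: a dominant seventh chord on A#, the applied dominant of ii → V7/ii.
D#m7/F# has root D#, degree 2 in C# major, so ii65.
G#7 has root G#, degree 5 in C# major, so V7.
C#: major triad on C# = scale degree 1 → I.

I - IV64 - V7/ii - ii65 - V7 - I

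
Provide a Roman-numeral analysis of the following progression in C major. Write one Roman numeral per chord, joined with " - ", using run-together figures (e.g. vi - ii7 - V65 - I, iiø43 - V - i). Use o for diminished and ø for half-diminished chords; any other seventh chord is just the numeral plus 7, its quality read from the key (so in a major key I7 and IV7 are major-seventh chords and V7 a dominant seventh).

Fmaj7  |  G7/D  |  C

Fmaj7 has root F, degree 4 in C major, so IV7.
G7/D: dominant seventh chord on G = scale degree 5 → V43.
C has root C, degree 1 in C major, so I.

IV7 - V43 - I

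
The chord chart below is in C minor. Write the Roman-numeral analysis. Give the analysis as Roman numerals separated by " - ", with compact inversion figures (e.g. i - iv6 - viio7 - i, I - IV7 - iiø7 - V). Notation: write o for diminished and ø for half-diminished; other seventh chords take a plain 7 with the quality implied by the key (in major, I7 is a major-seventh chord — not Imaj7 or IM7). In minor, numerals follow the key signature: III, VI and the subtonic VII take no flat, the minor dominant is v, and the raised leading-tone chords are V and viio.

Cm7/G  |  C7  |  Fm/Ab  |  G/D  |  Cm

i43 - V7/iv - iv6 - V64 - i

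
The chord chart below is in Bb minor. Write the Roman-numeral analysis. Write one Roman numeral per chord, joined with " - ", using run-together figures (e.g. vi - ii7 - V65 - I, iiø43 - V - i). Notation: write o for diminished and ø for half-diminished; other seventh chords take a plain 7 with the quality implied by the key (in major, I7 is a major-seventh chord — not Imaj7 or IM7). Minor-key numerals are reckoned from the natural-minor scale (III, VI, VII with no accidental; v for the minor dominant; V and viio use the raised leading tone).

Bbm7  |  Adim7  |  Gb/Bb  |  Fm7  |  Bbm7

i7 - viio7 - VI6 - v7 - i7

Bbm7: minor seventh chord on Bb = scale degree 1 → i7.
Adim7: root A is the leading tone; fully diminished seventh chord there is viio7.
Gb/Bb: root Gb is the submediant; major triad there is VI6.
Fm7: minor seventh chord on F = scale degree 5 → v7.
Bbm7: root Bb is the tonic; minor seventh chord there is i7.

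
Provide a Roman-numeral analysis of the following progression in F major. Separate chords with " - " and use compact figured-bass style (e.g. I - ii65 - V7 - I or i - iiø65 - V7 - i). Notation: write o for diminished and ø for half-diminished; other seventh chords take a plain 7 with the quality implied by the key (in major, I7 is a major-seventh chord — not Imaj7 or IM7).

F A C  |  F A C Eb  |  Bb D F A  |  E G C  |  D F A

I - V7/IV - IV7 - V6 - vi

F-A-C has root F, degree 1 in F major, so I.
F-A-C-Eb is the secondary dominant of IV (dominant seventh chord on F): V7/IV.
Bb-D-F-A has root Bb, degree 4 in F major, so IV7.
E-G-C: root C is the dominant; major triad there is V6.
D-F-A has root D, degree 6 in F major, so vi.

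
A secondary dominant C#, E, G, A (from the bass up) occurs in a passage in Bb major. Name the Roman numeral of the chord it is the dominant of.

iii

The chord is a dominant seventh chord on A.
A dominant resolves down a perfect fifth: A → D. In Bb major, D is scale degree 3, i.e. iii.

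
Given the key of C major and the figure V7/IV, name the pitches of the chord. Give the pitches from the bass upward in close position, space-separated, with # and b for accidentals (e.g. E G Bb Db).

C E G Bb

V7/IV is a secondary dominant — the dominant seventh of IV. IV in C major is F, so the applied chord's root is C, a perfect fifth above.
Building a dominant seventh chord on C gives C-E-G-Bb.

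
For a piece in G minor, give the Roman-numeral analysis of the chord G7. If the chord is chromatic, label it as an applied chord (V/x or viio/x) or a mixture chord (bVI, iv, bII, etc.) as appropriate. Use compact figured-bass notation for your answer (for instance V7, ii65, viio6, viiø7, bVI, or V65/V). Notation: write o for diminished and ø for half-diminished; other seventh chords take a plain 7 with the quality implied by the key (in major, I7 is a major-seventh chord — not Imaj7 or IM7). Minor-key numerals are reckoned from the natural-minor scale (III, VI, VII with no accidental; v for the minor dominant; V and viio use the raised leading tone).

V7/iv

Stacked in thirds the chord is G-B-D-F: a dominant seventh chord on G.
G is not a diatonic chord root with this quality in G minor, but it lies a perfect fifth above C (iv), so the chord functions as an applied dominant of iv.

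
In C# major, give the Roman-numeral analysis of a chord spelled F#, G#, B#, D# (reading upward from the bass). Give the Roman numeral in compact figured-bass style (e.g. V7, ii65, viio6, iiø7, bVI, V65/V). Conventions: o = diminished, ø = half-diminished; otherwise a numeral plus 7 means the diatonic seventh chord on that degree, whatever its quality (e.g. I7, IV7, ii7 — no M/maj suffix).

V42

The pitches G#-B#-D#-F# form a dominant seventh chord rooted on G#.
G# is scale degree 5 in C# major, and a dominant seventh chord on that degree is written V7.
With F# in the bass the chord is in third inversion, so the figured bass is 42.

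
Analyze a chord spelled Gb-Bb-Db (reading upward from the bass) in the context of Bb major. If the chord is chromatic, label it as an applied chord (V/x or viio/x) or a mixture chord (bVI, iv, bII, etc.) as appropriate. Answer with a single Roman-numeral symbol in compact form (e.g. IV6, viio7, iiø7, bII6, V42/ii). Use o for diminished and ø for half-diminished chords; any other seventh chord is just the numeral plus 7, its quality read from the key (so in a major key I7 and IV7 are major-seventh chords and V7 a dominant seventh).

bVI

The pitches Gb-Bb-Db form a major triad rooted on Gb.
Gb is the lowered sixth degree of Bb major (diatonic 6 would be G). This is a major triad on the lowered sixth degree, borrowed from the parallel minor.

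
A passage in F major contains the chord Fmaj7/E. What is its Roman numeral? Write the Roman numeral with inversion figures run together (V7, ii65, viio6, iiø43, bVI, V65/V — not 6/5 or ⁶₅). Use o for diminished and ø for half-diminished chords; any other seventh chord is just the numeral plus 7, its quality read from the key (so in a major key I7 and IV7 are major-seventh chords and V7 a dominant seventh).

Stacked in thirds the chord is F-A-C-E: a major seventh chord on F.
In F major, F is the tonic; the diatonic major seventh chord there is I7.
With E in the bass the chord is in third inversion, so the figured bass is 42.

I42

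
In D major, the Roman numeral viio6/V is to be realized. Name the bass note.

B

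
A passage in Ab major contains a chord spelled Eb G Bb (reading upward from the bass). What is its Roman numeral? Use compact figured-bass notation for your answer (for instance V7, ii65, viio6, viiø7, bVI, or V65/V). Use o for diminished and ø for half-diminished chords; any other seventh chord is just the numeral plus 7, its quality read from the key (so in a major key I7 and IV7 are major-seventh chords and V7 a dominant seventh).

V

The pitches Eb-G-Bb form a major triad rooted on Eb.
Eb is scale degree 5 in Ab major, and a major triad on that degree is written V.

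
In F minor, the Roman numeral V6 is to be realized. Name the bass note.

E

V in F minor has root C; the chord is C-E-G.
The figure 6 means first inversion — the third is in the bass.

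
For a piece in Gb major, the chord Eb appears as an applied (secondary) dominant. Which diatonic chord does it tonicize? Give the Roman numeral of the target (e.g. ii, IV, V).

ii

The chord is a major triad on Eb.
A dominant resolves down a perfect fifth: Eb → Ab. In Gb major, Ab is scale degree 2, i.e. ii.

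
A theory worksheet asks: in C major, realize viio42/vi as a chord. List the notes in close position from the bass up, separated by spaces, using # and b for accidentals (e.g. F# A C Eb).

F G# B D

The slash marks an applied leading-tone chord: viio of vi. In C major, vi is A, so the leading tone to it is G#, a half step below.
Building a fully diminished seventh chord on G# gives G#-B-D-F.
With the 42 figure the chord is in third inversion; from the bass F upward in close position it reads F-G#-B-D.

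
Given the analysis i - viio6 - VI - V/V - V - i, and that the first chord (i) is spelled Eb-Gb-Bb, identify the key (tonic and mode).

Eb minor

i is given as Eb-Gb-Bb — a minor triad with root Eb.
If Eb is scale degree 1 and the mode makes that degree carry a minor triad, the tonic is Eb and the mode is minor.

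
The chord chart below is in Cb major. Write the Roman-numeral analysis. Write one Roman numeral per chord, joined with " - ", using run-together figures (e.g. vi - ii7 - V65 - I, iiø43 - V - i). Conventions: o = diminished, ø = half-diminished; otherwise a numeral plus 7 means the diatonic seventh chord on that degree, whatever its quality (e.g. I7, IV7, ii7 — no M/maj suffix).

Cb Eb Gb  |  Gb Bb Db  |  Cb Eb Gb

I - V - I

Cb-Eb-Gb: root Cb is the tonic; major triad there is I.
Gb-Bb-Db: root Gb is the dominant; major triad there is V.
Cb-Eb-Gb: major triad on Cb = scale degree 1 → I.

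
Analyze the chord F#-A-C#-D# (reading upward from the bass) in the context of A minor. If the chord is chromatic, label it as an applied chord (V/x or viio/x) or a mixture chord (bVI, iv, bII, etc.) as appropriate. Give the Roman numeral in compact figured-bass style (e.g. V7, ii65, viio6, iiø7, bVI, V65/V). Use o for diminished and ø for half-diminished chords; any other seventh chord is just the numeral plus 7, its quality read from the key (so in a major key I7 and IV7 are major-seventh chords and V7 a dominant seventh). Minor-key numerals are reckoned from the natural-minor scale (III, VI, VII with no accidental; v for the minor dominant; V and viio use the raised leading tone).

viiø65/V

Stacked in thirds the chord is D#-F#-A-C#: a half-diminished seventh chord on D#.
D# sits a half step below E (V in A minor); a diminished chord there is the applied leading-tone chord of V.
With F# in the bass the chord is in first inversion, so the figured bass is 65.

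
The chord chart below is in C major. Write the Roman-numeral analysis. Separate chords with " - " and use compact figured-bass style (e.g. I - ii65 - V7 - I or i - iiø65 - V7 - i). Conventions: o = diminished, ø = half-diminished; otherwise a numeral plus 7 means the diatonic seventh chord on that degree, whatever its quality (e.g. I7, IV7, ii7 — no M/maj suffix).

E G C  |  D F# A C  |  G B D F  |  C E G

I6 - V7/V - V7 - I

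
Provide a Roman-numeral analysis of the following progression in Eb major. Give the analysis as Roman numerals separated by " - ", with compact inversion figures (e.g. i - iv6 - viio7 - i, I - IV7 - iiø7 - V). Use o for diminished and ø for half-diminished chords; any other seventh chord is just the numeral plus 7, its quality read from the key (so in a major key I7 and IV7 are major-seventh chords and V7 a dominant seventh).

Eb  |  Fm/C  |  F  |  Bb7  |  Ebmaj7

Eb: major triad on Eb = scale degree 1 → I.
Fm/C: root F is the supertonic; minor triad there is ii64.
F is the secondary dominant of V (major triad on F): V/V.
Bb7 has root Bb, degree 5 in Eb major, so V7.
Ebmaj7: major seventh chord on Eb = scale degree 1 → I7.

I - ii64 - V/V - V7 - I7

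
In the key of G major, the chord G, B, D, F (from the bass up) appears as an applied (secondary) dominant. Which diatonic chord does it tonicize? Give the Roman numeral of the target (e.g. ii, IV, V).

The chord is a dominant seventh chord on G.
A dominant resolves down a perfect fifth: G → C. In G major, C is scale degree 4, i.e. IV.

IV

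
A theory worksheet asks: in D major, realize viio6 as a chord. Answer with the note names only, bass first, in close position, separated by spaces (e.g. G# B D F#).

In D major, the seventh degree is C#, and the diatonic chord built there is a diminished triad.
Stacking thirds from C# gives C#-E-G.
With the 6 figure the chord is in first inversion; from the bass E upward in close position it reads E-G-C#.

E G C#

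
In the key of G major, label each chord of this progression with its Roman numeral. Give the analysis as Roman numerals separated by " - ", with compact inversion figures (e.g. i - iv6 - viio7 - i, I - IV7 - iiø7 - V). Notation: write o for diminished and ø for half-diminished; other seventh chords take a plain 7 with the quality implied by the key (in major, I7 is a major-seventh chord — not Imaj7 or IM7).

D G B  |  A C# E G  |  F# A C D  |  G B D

D-G-B: root G is the tonic; major triad there is I64.
A-C#-E-G: chromatic; A is V of V, so V7/V.
F#-A-C-D: root D is the dominant; dominant seventh chord there is V65.
G-B-D: root G is the tonic; major triad there is I.

I64 - V7/V - V65 - I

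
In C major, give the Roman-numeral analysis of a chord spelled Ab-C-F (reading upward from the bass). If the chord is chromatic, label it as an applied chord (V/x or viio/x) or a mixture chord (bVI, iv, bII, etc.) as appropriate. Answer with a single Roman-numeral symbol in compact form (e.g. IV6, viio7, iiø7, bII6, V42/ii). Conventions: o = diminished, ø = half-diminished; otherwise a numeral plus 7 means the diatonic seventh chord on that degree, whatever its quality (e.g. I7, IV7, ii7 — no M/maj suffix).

Stacked in thirds the chord is F-Ab-C: a minor triad on F.
F is the fourth degree of C major. This is the minor subdominant, borrowed from the parallel minor.
With Ab in the bass the chord is in first inversion, so the figured bass is 6.

iv6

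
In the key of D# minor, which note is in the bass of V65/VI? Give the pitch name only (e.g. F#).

A#

The applied chord V65/VI is rooted on F#: F#-A#-C#-E.
The figure 65 means first inversion — the third is in the bass.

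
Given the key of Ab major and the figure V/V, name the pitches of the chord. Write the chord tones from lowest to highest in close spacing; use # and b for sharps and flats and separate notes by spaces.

The slash means an applied dominant: we want the dominant of V. In Ab major, V is Eb major, and its dominant is built on Bb.
Building a major triad on Bb gives Bb-D-F.

Bb D F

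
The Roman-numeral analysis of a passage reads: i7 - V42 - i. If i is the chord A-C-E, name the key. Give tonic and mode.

A minor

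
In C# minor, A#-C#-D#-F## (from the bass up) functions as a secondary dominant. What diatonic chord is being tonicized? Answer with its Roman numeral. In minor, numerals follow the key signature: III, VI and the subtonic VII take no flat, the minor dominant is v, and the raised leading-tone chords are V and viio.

V

The chord is a dominant seventh chord on D#.
A dominant resolves down a perfect fifth: D# → G#. In C# minor, G# is scale degree 5, i.e. V.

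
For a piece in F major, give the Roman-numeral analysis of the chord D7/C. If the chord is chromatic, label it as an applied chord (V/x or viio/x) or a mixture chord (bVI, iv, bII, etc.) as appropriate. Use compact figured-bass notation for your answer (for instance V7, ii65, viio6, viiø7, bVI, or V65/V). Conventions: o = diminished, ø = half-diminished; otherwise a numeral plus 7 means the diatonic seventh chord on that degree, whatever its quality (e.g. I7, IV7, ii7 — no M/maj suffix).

The pitches D-F#-A-C form a dominant seventh chord rooted on D.
D is not a diatonic chord root with this quality in F major, but it lies a perfect fifth above G (ii), so the chord functions as an applied dominant of ii.
With C in the bass the chord is in third inversion, so the figured bass is 42.

V42/ii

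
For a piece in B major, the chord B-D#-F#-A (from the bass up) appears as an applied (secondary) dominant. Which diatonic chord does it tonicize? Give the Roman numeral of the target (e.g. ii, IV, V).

IV

The chord is a dominant seventh chord on B.
A dominant resolves down a perfect fifth: B → E. In B major, E is scale degree 4, i.e. IV.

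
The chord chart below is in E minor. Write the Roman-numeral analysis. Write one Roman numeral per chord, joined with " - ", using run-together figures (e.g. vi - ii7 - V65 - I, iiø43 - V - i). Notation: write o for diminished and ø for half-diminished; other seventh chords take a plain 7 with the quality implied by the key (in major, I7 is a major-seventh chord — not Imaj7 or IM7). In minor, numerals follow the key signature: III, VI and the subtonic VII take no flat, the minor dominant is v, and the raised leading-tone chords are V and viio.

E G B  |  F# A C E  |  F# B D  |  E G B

E-G-B: minor triad on E = scale degree 1 → i.
F#-A-C-E: half-diminished seventh chord on F# = scale degree 2 → iiø7.
F#-B-D: minor triad on B = scale degree 5 → v64.
E-G-B: minor triad on E = scale degree 1 → i.

i - iiø7 - v64 - i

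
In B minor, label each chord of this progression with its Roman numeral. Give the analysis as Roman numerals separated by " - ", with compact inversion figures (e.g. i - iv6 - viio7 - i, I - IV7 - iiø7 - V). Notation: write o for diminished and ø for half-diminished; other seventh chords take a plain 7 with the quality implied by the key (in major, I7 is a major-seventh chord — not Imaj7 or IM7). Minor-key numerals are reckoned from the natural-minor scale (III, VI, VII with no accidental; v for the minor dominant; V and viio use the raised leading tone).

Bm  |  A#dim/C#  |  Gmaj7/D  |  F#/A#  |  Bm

i - viio6 - VI43 - V6 - i

Bm: minor triad on B = scale degree 1 → i.
A#dim/C# has root A#, degree 7 in B minor, so viio6.
Gmaj7/D: root G is the submediant; major seventh chord there is VI43.
F#/A#: root F# is the dominant; major triad there is V6.
Bm: root B is the tonic; minor triad there is i.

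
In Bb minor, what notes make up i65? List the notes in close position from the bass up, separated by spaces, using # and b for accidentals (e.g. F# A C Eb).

Db F Ab Bb

In Bb minor, the tonic is Bb, and the diatonic chord built there is a minor seventh chord.
Stacking thirds from Bb gives Bb-Db-F-Ab.
With the 65 figure the chord is in first inversion; from the bass Db upward in close position it reads Db-F-Ab-Bb.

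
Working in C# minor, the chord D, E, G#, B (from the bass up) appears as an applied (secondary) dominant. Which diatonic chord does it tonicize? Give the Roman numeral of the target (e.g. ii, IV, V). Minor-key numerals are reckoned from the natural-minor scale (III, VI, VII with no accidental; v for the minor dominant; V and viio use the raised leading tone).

The chord is a dominant seventh chord on E.
A dominant resolves down a perfect fifth: E → A. In C# minor, A is scale degree 6, i.e. VI.

VI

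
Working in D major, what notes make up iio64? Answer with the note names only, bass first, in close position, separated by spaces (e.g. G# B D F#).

Bb E G

iio64 is the diminished supertonic triad, borrowed from the parallel minor. In D major that root is E.
So the chord is E-G-Bb.
The figured bass 64 indicates second inversion, placing the fifth (Bb) in the bass: Bb-E-G.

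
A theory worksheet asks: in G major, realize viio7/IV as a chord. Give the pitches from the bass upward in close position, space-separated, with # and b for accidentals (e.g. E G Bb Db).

viio7/IV is a secondary leading-tone chord. The target IV is C in G major; the applied chord is rooted a semitone below, on B.
Building a fully diminished seventh chord on B gives B-D-F-Ab.

B D F Ab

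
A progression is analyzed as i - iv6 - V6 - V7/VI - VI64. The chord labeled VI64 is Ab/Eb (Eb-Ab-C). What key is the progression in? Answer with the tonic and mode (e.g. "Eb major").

The anchor chord is a major triad on Ab, labeled VI64.
Counting down 5 scale steps from Ab places the tonic on C; a major triad on degree 6 is diatonic only in minor.

C minor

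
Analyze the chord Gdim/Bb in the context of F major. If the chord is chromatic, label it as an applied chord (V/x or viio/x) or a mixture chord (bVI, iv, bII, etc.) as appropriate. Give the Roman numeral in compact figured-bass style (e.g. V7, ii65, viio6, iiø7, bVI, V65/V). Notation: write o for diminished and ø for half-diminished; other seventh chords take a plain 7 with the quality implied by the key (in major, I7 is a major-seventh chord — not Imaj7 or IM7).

Stacked in thirds the chord is G-Bb-Db: a diminished triad on G.
G is the second degree of F major. This is the diminished supertonic triad, borrowed from the parallel minor.
With Bb in the bass the chord is in first inversion, so the figured bass is 6.

iio6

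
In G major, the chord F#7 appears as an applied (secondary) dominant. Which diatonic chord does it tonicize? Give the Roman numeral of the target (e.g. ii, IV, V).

The chord is a dominant seventh chord on F#.
A dominant resolves down a perfect fifth: F# → B. In G major, B is scale degree 3, i.e. iii.

iii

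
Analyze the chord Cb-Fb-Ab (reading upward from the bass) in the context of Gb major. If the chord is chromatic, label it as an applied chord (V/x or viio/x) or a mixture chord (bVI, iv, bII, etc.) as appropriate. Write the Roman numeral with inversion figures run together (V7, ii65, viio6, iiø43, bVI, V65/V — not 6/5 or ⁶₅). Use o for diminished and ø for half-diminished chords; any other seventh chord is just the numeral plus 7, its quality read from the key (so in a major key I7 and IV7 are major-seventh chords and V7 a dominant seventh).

bVII64

Stacked in thirds the chord is Fb-Ab-Cb: a major triad on Fb.
Fb is the lowered seventh degree of Gb major (diatonic 7 would be F). This is a major triad on the lowered seventh degree (the subtonic), borrowed from the parallel minor.
With Cb in the bass the chord is in second inversion, so the figured bass is 64.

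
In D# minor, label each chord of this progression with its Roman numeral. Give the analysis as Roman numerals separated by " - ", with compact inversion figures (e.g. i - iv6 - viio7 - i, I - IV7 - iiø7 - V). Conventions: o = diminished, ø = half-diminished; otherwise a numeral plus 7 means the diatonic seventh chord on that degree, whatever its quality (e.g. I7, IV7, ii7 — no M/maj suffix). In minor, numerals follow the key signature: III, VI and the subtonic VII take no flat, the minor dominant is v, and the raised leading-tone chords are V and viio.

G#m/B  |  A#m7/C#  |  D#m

G#m/B: minor triad on G# = scale degree 4 → iv6.
A#m7/C# has root A#, degree 5 in D# minor, so v65.
D#m: minor triad on D# = scale degree 1 → i.

iv6 - v65 - i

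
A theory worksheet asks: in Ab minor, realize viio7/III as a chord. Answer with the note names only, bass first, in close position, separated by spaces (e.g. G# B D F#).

viio7/III is a secondary leading-tone chord. The target III is Cb in Ab minor; the applied chord is rooted a semitone below, on Bb.
Building a fully diminished seventh chord on Bb gives Bb-Db-Fb-Abb.

Bb Db Fb Abb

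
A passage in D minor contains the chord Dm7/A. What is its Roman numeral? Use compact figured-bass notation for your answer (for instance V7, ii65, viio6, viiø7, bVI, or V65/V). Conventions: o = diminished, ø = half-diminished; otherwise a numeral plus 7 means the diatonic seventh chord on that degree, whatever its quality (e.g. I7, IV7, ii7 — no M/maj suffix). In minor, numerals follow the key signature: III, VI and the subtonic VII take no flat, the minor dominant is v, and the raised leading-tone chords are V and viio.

Stacked in thirds the chord is D-F-A-C: a minor seventh chord on D.
In D minor, D is the tonic; the diatonic minor seventh chord there is i7.
With A in the bass the chord is in second inversion, so the figured bass is 43.

i43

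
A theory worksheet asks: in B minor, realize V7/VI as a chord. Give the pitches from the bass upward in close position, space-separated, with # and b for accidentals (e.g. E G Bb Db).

D F# A C

The slash means an applied dominant: we want the dominant of VI. In B minor, VI is G major, and its dominant is built on D.
Building a dominant seventh chord on D gives D-F#-A-C.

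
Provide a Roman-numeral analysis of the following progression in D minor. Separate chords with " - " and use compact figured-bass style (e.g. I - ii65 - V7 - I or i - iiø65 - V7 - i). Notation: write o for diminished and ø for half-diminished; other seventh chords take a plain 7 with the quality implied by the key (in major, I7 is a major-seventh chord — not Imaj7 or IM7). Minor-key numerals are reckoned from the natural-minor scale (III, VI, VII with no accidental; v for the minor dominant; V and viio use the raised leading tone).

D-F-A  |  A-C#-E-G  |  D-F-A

i - V7 - i

D-F-A: minor triad on D = scale degree 1 → i.
A-C#-E-G: root A is the dominant; dominant seventh chord there is V7.
D-F-A: minor triad on D = scale degree 1 → i.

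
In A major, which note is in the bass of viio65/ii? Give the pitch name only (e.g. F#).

C#

The applied chord viio65/ii is rooted on A#: A#-C#-E-G.
The figure 65 means first inversion — the third is in the bass.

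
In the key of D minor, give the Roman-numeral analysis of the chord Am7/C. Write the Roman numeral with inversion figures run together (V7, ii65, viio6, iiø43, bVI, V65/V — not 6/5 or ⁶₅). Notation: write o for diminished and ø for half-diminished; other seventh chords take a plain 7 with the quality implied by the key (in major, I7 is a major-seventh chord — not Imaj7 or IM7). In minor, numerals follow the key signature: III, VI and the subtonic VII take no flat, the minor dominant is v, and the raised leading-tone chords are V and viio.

v65

Stacked in thirds the chord is A-C-E-G: a minor seventh chord on A.
A is scale degree 5 in D minor, and a minor seventh chord on that degree is written v7.
With C in the bass the chord is in first inversion, so the figured bass is 65.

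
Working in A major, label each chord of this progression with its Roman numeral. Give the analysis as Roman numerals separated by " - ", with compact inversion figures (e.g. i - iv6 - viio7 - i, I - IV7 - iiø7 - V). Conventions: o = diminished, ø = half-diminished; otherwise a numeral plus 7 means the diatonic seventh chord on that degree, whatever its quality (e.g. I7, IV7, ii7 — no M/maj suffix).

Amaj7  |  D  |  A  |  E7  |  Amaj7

Amaj7: root A is the tonic; major seventh chord there is I7.
D: major triad on D = scale degree 4 → IV.
A has root A, degree 1 in A major, so I.
E7 has root E, degree 5 in A major, so V7.
Amaj7: root A is the tonic; major seventh chord there is I7.

I7 - IV - I - V7 - I7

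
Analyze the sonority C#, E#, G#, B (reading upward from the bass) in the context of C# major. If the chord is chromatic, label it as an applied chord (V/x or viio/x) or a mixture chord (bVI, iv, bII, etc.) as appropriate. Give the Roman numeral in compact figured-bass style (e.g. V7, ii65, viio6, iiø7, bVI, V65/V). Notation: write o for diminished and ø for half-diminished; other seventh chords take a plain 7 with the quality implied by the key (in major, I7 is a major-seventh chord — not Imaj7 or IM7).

V7/IV

Stacked in thirds the chord is C#-E#-G#-B: a dominant seventh chord on C#.
C# is not a diatonic chord root with this quality in C# major, but it lies a perfect fifth above F# (IV), so the chord functions as an applied dominant of IV.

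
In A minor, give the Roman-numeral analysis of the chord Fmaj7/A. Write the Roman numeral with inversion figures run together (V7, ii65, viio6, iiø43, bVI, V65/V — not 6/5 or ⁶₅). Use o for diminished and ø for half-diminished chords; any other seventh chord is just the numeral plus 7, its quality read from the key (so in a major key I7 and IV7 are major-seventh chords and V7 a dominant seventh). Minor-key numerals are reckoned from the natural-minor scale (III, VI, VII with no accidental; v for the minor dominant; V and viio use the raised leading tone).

VI65

Stacked in thirds the chord is F-A-C-E: a major seventh chord on F.
F is scale degree 6 in A minor, and a major seventh chord on that degree is written VI7.
With A in the bass the chord is in first inversion, so the figured bass is 65.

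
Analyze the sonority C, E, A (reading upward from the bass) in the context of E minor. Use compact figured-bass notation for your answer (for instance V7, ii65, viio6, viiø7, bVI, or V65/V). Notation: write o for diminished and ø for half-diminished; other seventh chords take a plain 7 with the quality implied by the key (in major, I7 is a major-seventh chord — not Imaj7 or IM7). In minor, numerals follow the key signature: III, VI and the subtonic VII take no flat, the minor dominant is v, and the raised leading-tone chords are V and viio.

The pitches A-C-E form a minor triad rooted on A.
A is scale degree 4 in E minor, and a minor triad on that degree is written iv.
With C in the bass the chord is in first inversion, so the figured bass is 6.

iv6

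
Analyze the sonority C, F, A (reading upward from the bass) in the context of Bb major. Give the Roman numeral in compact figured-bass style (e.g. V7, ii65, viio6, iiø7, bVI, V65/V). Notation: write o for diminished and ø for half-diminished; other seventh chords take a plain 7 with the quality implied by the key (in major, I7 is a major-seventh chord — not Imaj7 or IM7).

V64

The pitches F-A-C form a major triad rooted on F.
F is scale degree 5 in Bb major, and a major triad on that degree is written V.
With C in the bass the chord is in second inversion, so the figured bass is 64.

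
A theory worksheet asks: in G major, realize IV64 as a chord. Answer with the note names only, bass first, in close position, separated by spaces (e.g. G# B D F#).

The numeral's case and figure indicate a major triad. In G major its root, the subdominant, is C.
Stacking thirds from C gives C-E-G.
The figured bass 64 indicates second inversion, placing the fifth (G) in the bass: G-C-E.

G C E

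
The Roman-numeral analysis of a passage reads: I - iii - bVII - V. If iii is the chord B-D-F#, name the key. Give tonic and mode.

iii is given as B-D-F# — a minor triad with root B.
iii on B implies B is the mediant; that puts the tonic at G, and the lowercase numeral fits major mode.

G major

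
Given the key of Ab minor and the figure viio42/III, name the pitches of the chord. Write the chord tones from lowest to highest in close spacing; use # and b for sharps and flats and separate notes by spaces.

viio42/III is a secondary leading-tone chord. The target III is Cb in Ab minor; the applied chord is rooted a semitone below, on Bb.
Building a fully diminished seventh chord on Bb gives Bb-Db-Fb-Abb.
With the 42 figure the chord is in third inversion; from the bass Abb upward in close position it reads Abb-Bb-Db-Fb.

Abb Bb Db Fb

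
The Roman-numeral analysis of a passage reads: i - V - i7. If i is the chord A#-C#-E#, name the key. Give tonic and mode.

A# minor

i is given as A#-C#-E# — a minor triad with root A#.
If A# is scale degree 1 and the mode makes that degree carry a minor triad, the tonic is A# and the mode is minor.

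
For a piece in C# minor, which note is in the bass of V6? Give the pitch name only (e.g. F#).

B#

V in C# minor has root G#; the chord is G#-B#-D#.
The figure 6 means first inversion — the third is in the bass.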